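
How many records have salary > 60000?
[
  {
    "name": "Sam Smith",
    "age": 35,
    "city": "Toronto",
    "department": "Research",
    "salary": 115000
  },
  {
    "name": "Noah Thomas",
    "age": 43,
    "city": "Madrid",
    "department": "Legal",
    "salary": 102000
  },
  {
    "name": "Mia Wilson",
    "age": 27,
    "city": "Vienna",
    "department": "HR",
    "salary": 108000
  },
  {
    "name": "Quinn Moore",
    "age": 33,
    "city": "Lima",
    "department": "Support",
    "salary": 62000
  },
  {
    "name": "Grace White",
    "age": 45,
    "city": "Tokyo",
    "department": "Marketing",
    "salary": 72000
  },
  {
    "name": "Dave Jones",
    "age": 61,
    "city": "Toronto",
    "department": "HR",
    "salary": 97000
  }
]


Data: 6 records
Condition: salary > 60000

Checking each record:
  Sam Smith: 115000 MATCH
  Noah Thomas: 102000 MATCH
  Mia Wilson: 108000 MATCH
  Quinn Moore: 62000 MATCH
  Grace White: 72000 MATCH
  Dave Jones: 97000 MATCH

Count: 6

6


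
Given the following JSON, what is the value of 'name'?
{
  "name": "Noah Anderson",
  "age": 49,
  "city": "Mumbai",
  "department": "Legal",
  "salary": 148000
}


Looking up field 'name'
Value: Noah Anderson

Noah Anderson


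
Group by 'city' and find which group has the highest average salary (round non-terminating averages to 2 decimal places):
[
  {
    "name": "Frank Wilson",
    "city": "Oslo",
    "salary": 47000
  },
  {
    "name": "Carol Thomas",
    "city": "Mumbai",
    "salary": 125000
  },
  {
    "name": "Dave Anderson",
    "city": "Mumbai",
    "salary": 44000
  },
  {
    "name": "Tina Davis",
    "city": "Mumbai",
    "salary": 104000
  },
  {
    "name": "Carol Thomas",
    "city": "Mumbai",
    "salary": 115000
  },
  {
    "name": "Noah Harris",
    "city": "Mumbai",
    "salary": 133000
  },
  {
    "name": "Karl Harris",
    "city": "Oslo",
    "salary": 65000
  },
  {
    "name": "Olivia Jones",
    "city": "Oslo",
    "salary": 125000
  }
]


Group by: city

Groups:
  Mumbai: 5 people, avg salary = 521000/5 = $104200
  Oslo: 3 people, avg salary = 237000/3 = $79000

Highest average salary: Mumbai ($104200)

Mumbai ($104200)


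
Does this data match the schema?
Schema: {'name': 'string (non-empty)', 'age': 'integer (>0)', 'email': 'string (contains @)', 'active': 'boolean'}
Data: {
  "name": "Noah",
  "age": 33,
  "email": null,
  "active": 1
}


Validating each field against schema:
  name: OK (non-empty string)
  age: OK (positive integer)
  email: FAIL (null is not a string)
  active: FAIL (1 is not a boolean)

Result: INVALID (2 errors: email, active)

INVALID (2 errors: email, active)


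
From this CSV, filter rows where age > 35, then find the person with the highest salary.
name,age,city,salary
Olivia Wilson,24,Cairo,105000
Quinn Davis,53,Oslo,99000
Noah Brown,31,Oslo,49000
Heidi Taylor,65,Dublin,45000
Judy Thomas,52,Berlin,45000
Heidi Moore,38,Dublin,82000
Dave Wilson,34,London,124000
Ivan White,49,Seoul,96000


Filter: age > 35
Sort by: salary (descending)

Filtered records (5):
  Quinn Davis, age 53, salary $99000
  Ivan White, age 49, salary $96000
  Heidi Moore, age 38, salary $82000
  Heidi Taylor, age 65, salary $45000
  Judy Thomas, age 52, salary $45000

Highest salary: Quinn Davis ($99000)

Quinn Davis


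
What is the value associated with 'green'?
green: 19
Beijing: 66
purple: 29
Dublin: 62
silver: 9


Looking up key 'green'
Value: 19

19


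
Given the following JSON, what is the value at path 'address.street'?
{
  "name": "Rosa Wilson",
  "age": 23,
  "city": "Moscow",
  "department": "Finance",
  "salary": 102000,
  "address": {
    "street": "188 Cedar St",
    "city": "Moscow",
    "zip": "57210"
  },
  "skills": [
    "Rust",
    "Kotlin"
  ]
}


Query: address.street
Path: address -> street
Value: 188 Cedar St

188 Cedar St


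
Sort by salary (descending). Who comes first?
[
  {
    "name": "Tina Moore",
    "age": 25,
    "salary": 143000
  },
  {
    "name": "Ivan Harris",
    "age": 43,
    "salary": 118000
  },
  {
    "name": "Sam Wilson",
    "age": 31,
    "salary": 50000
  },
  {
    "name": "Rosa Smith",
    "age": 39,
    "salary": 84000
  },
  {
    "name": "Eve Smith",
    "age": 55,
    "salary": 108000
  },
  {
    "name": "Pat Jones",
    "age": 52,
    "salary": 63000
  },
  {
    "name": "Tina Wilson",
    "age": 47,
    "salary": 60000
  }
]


Sort by: salary (descending)

Sorted order:
  1. Tina Moore (salary = 143000)
  2. Ivan Harris (salary = 118000)
  3. Eve Smith (salary = 108000)
  4. Rosa Smith (salary = 84000)
  5. Pat Jones (salary = 63000)
  6. Tina Wilson (salary = 60000)
  7. Sam Wilson (salary = 50000)

First: Tina Moore

Tina Moore


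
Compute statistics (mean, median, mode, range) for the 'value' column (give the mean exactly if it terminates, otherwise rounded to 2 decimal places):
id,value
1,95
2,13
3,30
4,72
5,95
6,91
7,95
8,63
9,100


Data: [95, 13, 30, 72, 95, 91, 95, 63, 100]
Count: 9
Sum: 654
Mean: 654/9 ≈ 72.67 (rounded to 2 decimal places)
Sorted: [13, 30, 63, 72, 91, 95, 95, 95, 100]
Median: 91.0
Mode: 95 (3 times)
Range: 100 - 13 = 87
Min: 13, Max: 100

mean≈72.67, median=91.0, mode=95, range=87


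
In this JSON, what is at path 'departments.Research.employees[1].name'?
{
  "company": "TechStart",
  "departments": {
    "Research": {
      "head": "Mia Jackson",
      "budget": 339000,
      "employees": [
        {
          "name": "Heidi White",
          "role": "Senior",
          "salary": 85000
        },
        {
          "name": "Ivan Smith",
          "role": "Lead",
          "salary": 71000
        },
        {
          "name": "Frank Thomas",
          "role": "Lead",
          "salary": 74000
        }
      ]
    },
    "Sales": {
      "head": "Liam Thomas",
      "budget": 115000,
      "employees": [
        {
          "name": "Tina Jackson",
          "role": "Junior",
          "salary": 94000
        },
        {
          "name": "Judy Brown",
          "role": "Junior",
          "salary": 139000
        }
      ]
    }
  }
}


Path: departments.Research.employees[1].name

Navigate:
  -> departments
  -> Research
  -> employees[1].name = 'Ivan Smith'

Ivan Smith


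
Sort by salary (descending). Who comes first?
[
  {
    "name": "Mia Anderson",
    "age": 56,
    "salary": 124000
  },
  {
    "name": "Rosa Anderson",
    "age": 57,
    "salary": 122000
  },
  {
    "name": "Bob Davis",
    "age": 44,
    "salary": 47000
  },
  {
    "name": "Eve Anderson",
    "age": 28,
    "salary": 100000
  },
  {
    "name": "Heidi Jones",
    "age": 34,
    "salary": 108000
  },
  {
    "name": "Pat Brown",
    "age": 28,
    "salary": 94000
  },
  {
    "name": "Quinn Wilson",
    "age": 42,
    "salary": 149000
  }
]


Sort by: salary (descending)

Sorted order:
  1. Quinn Wilson (salary = 149000)
  2. Mia Anderson (salary = 124000)
  3. Rosa Anderson (salary = 122000)
  4. Heidi Jones (salary = 108000)
  5. Eve Anderson (salary = 100000)
  6. Pat Brown (salary = 94000)
  7. Bob Davis (salary = 47000)

First: Quinn Wilson

Quinn Wilson


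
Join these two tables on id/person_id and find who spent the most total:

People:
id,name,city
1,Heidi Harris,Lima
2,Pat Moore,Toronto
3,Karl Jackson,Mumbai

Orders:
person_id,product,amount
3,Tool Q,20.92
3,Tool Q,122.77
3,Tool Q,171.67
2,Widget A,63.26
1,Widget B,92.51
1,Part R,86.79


Join on: people.id = orders.person_id

Joined rows:
  Karl Jackson (Mumbai) bought Tool Q for $20.92
  Karl Jackson (Mumbai) bought Tool Q for $122.77
  Karl Jackson (Mumbai) bought Tool Q for $171.67
  Pat Moore (Toronto) bought Widget A for $63.26
  Heidi Harris (Lima) bought Widget B for $92.51
  Heidi Harris (Lima) bought Part R for $86.79

Total per person:
  Karl Jackson: $315.36
  Heidi Harris: $179.30
  Pat Moore: $63.26

Top spender: Karl Jackson ($315.36)

Karl Jackson ($315.36)


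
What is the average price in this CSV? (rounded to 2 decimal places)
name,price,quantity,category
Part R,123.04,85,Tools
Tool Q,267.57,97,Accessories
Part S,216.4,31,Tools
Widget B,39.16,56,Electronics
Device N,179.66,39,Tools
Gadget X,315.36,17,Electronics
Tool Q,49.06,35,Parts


Computing average price:
Values: [123.04, 267.57, 216.4, 39.16, 179.66, 315.36, 49.06]
Sum = 1190.25
Count = 7
Average = 1190.25/7 ≈ 170.04 (rounded to 2 decimal places)

170.04


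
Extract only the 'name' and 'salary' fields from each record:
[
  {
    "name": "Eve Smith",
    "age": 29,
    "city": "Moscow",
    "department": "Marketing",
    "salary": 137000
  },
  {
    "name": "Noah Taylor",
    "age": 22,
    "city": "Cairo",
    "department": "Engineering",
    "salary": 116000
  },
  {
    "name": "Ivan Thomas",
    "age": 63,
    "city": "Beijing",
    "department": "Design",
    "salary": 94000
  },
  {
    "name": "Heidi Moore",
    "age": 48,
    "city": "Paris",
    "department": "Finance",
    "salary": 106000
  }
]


Original: 4 records with fields: name, age, city, department, salary
Keep: ['name', 'salary']
Drop: ['age', 'city', 'department']
Result: 4 records, 2 fields each

[
  {
    "name": "Eve Smith",
    "salary": 137000
  },
  {
    "name": "Noah Taylor",
    "salary": 116000
  },
  {
    "name": "Ivan Thomas",
    "salary": 94000
  },
  {
    "name": "Heidi Moore",
    "salary": 106000
  }
]


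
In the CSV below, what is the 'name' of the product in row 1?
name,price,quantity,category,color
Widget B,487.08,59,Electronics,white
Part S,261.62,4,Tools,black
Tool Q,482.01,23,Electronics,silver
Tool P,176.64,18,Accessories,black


Query: Row 1 ('Widget B'), column 'name'
Value: Widget B

Widget B


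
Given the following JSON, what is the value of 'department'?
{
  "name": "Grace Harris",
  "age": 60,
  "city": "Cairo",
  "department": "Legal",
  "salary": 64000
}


Looking up field 'department'
Value: Legal

Legal


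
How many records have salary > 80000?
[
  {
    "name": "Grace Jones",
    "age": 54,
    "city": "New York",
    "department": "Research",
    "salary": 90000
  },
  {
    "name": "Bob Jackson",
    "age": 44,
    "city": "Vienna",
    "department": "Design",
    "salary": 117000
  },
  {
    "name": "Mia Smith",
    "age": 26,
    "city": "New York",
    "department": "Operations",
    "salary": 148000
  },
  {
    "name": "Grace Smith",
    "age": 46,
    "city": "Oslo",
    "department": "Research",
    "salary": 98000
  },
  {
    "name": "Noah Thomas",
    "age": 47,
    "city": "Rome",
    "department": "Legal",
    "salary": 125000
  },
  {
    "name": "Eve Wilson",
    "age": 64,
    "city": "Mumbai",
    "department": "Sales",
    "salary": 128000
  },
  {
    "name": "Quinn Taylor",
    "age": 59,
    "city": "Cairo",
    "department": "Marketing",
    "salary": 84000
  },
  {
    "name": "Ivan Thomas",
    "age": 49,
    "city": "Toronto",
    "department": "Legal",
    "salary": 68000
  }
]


Data: 8 records
Condition: salary > 80000

Checking each record:
  Grace Jones: 90000 MATCH
  Bob Jackson: 117000 MATCH
  Mia Smith: 148000 MATCH
  Grace Smith: 98000 MATCH
  Noah Thomas: 125000 MATCH
  Eve Wilson: 128000 MATCH
  Quinn Taylor: 84000 MATCH
  Ivan Thomas: 68000

Count: 7

7


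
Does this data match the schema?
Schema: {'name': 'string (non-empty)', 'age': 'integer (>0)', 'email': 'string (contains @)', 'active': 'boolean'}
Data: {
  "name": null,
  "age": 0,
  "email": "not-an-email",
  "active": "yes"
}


Validating each field against schema:
  name: FAIL (null is not a string)
  age: FAIL (0 is not > 0)
  email: FAIL ("not-an-email" does not contain @)
  active: FAIL ("yes" is not a boolean)

Result: INVALID (4 errors: name, age, email, active)

INVALID (4 errors: name, age, email, active)


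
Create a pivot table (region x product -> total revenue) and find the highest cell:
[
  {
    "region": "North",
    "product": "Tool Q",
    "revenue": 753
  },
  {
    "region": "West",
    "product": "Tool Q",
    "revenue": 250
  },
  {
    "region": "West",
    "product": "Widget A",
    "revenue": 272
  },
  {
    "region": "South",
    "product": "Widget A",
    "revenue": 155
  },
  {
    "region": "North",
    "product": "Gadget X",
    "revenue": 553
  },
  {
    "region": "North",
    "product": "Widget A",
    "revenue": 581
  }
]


Pivot: region (rows) x product (columns) -> total revenue

     Gadget X      Tool Q        Widget A    
North          553           753           581  
South            0             0           155  
West             0           250           272  

Highest: North / Tool Q = $753

North / Tool Q = $753


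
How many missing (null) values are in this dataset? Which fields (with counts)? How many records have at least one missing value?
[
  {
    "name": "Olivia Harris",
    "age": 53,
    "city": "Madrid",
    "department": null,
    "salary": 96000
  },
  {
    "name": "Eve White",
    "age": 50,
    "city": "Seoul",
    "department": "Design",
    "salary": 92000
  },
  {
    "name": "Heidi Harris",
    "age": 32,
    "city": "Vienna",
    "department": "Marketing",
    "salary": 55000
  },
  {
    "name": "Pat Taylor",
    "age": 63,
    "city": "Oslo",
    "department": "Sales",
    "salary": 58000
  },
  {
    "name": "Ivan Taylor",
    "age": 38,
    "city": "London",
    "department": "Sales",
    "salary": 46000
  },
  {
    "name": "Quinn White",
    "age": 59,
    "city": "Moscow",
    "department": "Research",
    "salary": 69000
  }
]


Checking for missing (null) values in 6 records:

  Olivia Harris: department
  Eve White: complete
  Heidi Harris: complete
  Pat Taylor: complete
  Ivan Taylor: complete
  Quinn White: complete

Per field:
  name: 0 missing
  age: 0 missing
  city: 0 missing
  department: 1 missing
  salary: 0 missing

Total missing values: 1
Records with any missing: 1

1 missing values (department: 1); 1 incomplete records


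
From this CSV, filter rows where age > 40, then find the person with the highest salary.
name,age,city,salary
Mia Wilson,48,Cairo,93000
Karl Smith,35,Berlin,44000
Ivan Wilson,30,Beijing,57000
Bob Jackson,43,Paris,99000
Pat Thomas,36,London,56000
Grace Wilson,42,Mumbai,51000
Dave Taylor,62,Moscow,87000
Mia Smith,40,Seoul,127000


Filter: age > 40
Sort by: salary (descending)

Filtered records (4):
  Bob Jackson, age 43, salary $99000
  Mia Wilson, age 48, salary $93000
  Dave Taylor, age 62, salary $87000
  Grace Wilson, age 42, salary $51000

Highest salary: Bob Jackson ($99000)

Bob Jackson


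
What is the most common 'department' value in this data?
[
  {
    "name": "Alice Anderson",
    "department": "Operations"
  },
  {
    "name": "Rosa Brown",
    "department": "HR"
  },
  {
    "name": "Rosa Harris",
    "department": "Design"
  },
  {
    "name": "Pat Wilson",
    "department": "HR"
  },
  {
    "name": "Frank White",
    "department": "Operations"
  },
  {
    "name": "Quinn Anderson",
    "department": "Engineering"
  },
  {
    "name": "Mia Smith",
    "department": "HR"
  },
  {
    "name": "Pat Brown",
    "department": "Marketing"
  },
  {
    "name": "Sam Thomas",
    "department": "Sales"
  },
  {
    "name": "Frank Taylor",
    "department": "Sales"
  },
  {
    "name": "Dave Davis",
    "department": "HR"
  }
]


Counting 'department' values across 11 records:

  HR: 4 ####
  Operations: 2 ##
  Sales: 2 ##
  Design: 1 #
  Engineering: 1 #
  Marketing: 1 #

Most common: HR (4 times)

HR (4 times)


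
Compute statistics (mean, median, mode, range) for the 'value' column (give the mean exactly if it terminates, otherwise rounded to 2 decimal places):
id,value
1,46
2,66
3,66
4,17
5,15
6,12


Data: [46, 66, 66, 17, 15, 12]
Count: 6
Sum: 222
Mean: 222/6 = 37
Sorted: [12, 15, 17, 46, 66, 66]
Median: 31.5
Mode: 66 (2 times)
Range: 66 - 12 = 54
Min: 12, Max: 66

mean=37, median=31.5, mode=66, range=54


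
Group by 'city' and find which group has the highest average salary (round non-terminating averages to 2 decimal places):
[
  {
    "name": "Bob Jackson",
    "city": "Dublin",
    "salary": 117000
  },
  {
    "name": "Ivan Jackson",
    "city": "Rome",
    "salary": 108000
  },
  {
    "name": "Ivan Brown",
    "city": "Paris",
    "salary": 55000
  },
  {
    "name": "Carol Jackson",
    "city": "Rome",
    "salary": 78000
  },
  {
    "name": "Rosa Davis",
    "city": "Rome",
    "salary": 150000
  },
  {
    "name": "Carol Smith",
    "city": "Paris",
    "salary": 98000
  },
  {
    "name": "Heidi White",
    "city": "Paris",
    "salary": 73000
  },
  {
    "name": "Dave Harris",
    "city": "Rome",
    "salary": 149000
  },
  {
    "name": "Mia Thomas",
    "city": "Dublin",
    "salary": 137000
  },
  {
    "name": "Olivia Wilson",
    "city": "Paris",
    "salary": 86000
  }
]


Group by: city

Groups:
  Dublin: 2 people, avg salary = 254000/2 = $127000
  Paris: 4 people, avg salary = 312000/4 = $78000
  Rome: 4 people, avg salary = 485000/4 = $121250

Highest average salary: Dublin ($127000)

Dublin ($127000)


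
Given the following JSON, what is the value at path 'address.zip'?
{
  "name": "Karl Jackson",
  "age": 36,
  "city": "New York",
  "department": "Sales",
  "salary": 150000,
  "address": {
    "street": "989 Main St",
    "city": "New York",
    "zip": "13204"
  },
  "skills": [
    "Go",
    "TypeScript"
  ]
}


Query: address.zip
Path: address -> zip
Value: 13204

13204


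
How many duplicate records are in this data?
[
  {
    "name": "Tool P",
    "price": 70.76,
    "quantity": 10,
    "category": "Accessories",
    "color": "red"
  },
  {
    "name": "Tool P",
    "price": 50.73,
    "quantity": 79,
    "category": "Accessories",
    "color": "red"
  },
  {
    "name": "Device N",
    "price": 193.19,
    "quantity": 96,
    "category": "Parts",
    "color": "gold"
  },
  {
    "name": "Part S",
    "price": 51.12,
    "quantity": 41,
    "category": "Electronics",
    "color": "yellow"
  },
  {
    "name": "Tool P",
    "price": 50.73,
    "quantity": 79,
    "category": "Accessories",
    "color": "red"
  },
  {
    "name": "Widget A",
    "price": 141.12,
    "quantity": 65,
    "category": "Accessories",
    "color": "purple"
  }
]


Checking 6 records for duplicates:

  Row 1: Tool P ($70.76, qty 10)
  Row 2: Tool P ($50.73, qty 79)
  Row 3: Device N ($193.19, qty 96)
  Row 4: Part S ($51.12, qty 41)
  Row 5: Tool P ($50.73, qty 79) <-- DUPLICATE
  Row 6: Widget A ($141.12, qty 65)

Duplicates found: 1
Unique records: 5

1 duplicates, 5 unique


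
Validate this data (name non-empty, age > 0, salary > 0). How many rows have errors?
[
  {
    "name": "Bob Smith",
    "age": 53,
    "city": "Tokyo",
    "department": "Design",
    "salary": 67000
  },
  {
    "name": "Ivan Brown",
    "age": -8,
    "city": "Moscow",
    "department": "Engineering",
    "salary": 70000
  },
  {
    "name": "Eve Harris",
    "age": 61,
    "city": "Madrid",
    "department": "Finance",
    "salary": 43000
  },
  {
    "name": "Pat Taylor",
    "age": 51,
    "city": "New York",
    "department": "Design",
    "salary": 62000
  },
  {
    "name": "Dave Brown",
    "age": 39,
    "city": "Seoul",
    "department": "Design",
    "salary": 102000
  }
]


Validating 5 records:
Rules: name non-empty, age > 0, salary > 0

  Row 1 (Bob Smith): OK
  Row 2 (Ivan Brown): negative age: -8
  Row 3 (Eve Harris): OK
  Row 4 (Pat Taylor): OK
  Row 5 (Dave Brown): OK

Total errors: 1

1 errors


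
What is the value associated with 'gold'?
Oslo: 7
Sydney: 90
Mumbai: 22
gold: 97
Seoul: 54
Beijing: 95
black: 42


Looking up key 'gold'
Value: 97

97


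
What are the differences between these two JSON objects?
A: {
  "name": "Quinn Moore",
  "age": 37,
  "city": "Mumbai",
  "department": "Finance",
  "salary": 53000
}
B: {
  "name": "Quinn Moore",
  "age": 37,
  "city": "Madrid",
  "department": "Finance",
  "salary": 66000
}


Comparing each field (in key order):
  name: same
  age: same
  city: DIFFERENT
  department: same
  salary: DIFFERENT
Differences:
  city: Mumbai -> Madrid
  salary: 53000 -> 66000

2 field(s) changed

2 changes: city, salary


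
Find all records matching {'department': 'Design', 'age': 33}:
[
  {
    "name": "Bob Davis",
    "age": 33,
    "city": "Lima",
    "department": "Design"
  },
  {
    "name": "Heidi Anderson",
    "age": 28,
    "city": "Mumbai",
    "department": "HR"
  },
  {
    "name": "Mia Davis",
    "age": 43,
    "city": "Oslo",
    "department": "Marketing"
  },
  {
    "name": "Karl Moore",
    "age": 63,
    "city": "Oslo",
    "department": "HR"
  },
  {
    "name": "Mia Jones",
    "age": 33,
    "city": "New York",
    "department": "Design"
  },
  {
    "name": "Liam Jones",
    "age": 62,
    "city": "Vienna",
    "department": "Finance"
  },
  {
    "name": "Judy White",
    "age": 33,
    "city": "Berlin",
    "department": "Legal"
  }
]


Search criteria: {'department': 'Design', 'age': 33}

Checking 7 records:
  Bob Davis: {department: Design, age: 33} <-- MATCH
  Heidi Anderson: {department: HR, age: 28}
  Mia Davis: {department: Marketing, age: 43}
  Karl Moore: {department: HR, age: 63}
  Mia Jones: {department: Design, age: 33} <-- MATCH
  Liam Jones: {department: Finance, age: 62}
  Judy White: {department: Legal, age: 33}

Matches: ["Bob Davis", "Mia Jones"]

["Bob Davis", "Mia Jones"]


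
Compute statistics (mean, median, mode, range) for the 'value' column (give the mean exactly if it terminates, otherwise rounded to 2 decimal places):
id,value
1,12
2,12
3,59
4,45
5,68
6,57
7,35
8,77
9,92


Data: [12, 12, 59, 45, 68, 57, 35, 77, 92]
Count: 9
Sum: 457
Mean: 457/9 ≈ 50.78 (rounded to 2 decimal places)
Sorted: [12, 12, 35, 45, 57, 59, 68, 77, 92]
Median: 57.0
Mode: 12 (2 times)
Range: 92 - 12 = 80
Min: 12, Max: 92

mean≈50.78, median=57.0, mode=12, range=80


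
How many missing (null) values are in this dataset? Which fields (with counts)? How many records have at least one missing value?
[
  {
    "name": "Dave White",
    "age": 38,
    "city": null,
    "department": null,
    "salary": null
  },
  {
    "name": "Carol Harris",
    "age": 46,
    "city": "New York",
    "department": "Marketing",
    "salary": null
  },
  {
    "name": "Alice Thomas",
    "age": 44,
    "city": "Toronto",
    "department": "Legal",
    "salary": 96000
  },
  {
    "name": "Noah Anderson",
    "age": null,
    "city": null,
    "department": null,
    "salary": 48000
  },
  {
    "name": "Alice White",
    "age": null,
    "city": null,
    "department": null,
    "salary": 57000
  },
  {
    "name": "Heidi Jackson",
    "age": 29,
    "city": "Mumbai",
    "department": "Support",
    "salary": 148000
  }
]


Checking for missing (null) values in 6 records:

  Dave White: city, department, salary
  Carol Harris: salary
  Alice Thomas: complete
  Noah Anderson: age, city, department
  Alice White: age, city, department
  Heidi Jackson: complete

Per field:
  name: 0 missing
  age: 2 missing
  city: 3 missing
  department: 3 missing
  salary: 2 missing

Total missing values: 10
Records with any missing: 4

10 missing values (age: 2, city: 3, department: 3, salary: 2); 4 incomplete records


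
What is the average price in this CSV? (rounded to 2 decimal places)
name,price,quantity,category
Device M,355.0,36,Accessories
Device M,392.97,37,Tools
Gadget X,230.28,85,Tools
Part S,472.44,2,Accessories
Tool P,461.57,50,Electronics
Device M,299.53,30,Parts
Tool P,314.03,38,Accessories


Computing average price:
Values: [355.0, 392.97, 230.28, 472.44, 461.57, 299.53, 314.03]
Sum = 2525.82
Count = 7
Average = 2525.82/7 ≈ 360.83 (rounded to 2 decimal places)

360.83


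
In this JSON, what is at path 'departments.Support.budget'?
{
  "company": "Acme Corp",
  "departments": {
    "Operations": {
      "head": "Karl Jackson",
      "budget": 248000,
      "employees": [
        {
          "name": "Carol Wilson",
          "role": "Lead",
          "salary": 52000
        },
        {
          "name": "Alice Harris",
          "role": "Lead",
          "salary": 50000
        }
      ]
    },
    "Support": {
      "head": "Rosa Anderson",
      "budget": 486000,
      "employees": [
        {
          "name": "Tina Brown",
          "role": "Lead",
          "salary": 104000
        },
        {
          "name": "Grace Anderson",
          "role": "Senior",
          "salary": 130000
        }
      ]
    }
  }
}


Path: departments.Support.budget

Navigate:
  -> departments
  -> Support
  -> budget = 486000

486000


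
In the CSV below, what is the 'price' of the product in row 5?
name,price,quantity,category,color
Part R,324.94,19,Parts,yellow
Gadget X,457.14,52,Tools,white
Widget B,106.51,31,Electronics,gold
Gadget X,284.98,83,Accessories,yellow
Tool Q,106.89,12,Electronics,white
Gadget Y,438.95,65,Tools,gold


Query: Row 5 ('Tool Q'), column 'price'
Value: 106.89

106.89


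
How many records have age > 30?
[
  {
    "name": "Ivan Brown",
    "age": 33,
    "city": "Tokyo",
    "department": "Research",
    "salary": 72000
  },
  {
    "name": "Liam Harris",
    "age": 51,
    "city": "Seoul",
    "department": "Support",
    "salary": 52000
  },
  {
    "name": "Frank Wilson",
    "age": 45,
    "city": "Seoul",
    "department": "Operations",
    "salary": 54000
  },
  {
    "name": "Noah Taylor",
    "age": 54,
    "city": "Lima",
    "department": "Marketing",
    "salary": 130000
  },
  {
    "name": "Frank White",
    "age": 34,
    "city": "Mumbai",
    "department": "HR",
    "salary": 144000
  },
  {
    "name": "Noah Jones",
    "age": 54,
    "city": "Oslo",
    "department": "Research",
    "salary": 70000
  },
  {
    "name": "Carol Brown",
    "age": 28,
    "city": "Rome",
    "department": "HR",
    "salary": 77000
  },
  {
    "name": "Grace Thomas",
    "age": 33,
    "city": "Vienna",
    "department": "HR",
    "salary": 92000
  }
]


Data: 8 records
Condition: age > 30

Checking each record:
  Ivan Brown: 33 MATCH
  Liam Harris: 51 MATCH
  Frank Wilson: 45 MATCH
  Noah Taylor: 54 MATCH
  Frank White: 34 MATCH
  Noah Jones: 54 MATCH
  Carol Brown: 28
  Grace Thomas: 33 MATCH

Count: 7

7


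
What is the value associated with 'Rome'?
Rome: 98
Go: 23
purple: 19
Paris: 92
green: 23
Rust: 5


Looking up key 'Rome'
Value: 98

98


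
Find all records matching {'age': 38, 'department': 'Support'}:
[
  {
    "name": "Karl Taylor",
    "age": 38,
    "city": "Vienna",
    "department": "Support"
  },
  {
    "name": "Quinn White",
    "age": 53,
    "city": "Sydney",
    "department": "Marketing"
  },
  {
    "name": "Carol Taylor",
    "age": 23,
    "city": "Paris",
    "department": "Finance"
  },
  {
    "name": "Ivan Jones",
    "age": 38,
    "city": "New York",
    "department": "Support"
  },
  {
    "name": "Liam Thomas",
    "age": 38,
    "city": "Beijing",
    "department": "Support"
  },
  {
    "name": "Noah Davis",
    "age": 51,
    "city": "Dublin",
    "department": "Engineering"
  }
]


Search criteria: {'age': 38, 'department': 'Support'}

Checking 6 records:
  Karl Taylor: {age: 38, department: Support} <-- MATCH
  Quinn White: {age: 53, department: Marketing}
  Carol Taylor: {age: 23, department: Finance}
  Ivan Jones: {age: 38, department: Support} <-- MATCH
  Liam Thomas: {age: 38, department: Support} <-- MATCH
  Noah Davis: {age: 51, department: Engineering}

Matches: ["Karl Taylor", "Ivan Jones", "Liam Thomas"]

["Karl Taylor", "Ivan Jones", "Liam Thomas"]


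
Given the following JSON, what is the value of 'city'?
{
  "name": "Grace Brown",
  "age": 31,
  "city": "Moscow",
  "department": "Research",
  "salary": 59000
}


Looking up field 'city'
Value: Moscow

Moscow


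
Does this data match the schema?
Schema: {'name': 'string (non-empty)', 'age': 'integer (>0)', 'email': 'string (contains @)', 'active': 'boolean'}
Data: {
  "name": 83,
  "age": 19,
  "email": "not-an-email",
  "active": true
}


Validating each field against schema:
  name: FAIL (83 is not a string)
  age: OK (positive integer)
  email: FAIL ("not-an-email" does not contain @)
  active: OK (boolean)

Result: INVALID (2 errors: name, email)

INVALID (2 errors: name, email)


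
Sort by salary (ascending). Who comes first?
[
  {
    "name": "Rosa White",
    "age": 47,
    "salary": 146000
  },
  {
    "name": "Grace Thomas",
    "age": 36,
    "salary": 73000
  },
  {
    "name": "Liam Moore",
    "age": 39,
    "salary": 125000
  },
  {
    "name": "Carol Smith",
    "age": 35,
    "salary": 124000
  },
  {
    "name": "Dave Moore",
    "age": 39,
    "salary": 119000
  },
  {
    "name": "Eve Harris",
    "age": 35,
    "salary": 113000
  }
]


Sort by: salary (ascending)

Sorted order:
  1. Grace Thomas (salary = 73000)
  2. Eve Harris (salary = 113000)
  3. Dave Moore (salary = 119000)
  4. Carol Smith (salary = 124000)
  5. Liam Moore (salary = 125000)
  6. Rosa White (salary = 146000)

First: Grace Thomas

Grace Thomas


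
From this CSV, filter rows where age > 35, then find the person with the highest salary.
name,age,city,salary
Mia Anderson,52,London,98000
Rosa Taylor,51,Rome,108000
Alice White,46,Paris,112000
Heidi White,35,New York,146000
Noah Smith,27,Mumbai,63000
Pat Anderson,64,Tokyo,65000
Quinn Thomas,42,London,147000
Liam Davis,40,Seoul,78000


Filter: age > 35
Sort by: salary (descending)

Filtered records (6):
  Quinn Thomas, age 42, salary $147000
  Alice White, age 46, salary $112000
  Rosa Taylor, age 51, salary $108000
  Mia Anderson, age 52, salary $98000
  Liam Davis, age 40, salary $78000
  Pat Anderson, age 64, salary $65000

Highest salary: Quinn Thomas ($147000)

Quinn Thomas


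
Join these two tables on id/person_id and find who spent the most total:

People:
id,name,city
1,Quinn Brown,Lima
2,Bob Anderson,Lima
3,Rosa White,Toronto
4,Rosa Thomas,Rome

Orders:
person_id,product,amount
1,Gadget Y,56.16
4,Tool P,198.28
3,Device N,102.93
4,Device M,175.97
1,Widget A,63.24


Join on: people.id = orders.person_id

Joined rows:
  Quinn Brown (Lima) bought Gadget Y for $56.16
  Rosa Thomas (Rome) bought Tool P for $198.28
  Rosa White (Toronto) bought Device N for $102.93
  Rosa Thomas (Rome) bought Device M for $175.97
  Quinn Brown (Lima) bought Widget A for $63.24

Total per person:
  Rosa Thomas: $374.25
  Quinn Brown: $119.40
  Rosa White: $102.93

Top spender: Rosa Thomas ($374.25)

Rosa Thomas ($374.25)


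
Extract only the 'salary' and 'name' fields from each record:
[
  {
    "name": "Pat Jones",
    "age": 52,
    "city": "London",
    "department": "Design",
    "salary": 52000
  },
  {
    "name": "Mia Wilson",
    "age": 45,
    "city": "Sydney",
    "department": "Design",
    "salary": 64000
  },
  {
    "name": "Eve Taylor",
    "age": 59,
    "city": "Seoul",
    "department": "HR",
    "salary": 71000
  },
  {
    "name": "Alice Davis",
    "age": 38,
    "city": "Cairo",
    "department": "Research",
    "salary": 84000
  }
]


Original: 4 records with fields: name, age, city, department, salary
Keep: ['salary', 'name']
Drop: ['age', 'city', 'department']
Result: 4 records, 2 fields each

[
  {
    "salary": 52000,
    "name": "Pat Jones"
  },
  {
    "salary": 64000,
    "name": "Mia Wilson"
  },
  {
    "salary": 71000,
    "name": "Eve Taylor"
  },
  {
    "salary": 84000,
    "name": "Alice Davis"
  }
]


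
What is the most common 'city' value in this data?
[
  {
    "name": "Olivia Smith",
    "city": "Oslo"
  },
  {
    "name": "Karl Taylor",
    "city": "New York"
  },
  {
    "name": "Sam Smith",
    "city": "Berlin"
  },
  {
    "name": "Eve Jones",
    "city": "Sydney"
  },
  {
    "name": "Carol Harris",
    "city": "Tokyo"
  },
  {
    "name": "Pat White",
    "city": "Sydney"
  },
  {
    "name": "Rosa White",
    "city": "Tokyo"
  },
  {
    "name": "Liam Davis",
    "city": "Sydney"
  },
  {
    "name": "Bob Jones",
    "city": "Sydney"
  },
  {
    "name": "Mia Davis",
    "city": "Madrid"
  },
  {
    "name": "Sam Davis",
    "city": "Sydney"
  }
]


Counting 'city' values across 11 records:

  Sydney: 5 #####
  Tokyo: 2 ##
  Oslo: 1 #
  New York: 1 #
  Berlin: 1 #
  Madrid: 1 #

Most common: Sydney (5 times)

Sydney (5 times)


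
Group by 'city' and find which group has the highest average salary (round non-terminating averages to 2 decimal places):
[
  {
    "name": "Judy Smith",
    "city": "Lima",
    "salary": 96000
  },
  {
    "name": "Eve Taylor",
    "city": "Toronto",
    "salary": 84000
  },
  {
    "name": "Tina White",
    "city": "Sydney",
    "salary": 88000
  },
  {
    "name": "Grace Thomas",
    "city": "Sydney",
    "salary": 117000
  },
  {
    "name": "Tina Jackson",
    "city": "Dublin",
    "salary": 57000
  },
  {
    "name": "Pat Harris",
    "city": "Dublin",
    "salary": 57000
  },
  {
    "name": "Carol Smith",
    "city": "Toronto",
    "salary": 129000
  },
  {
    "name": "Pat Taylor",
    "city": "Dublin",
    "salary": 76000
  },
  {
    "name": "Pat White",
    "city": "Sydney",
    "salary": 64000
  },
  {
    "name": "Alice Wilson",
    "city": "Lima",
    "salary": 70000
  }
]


Group by: city

Groups:
  Dublin: 3 people, avg salary = 190000/3 ≈ $63333.33
  Lima: 2 people, avg salary = 166000/2 = $83000
  Sydney: 3 people, avg salary = 269000/3 ≈ $89666.67
  Toronto: 2 people, avg salary = 213000/2 = $106500

Highest average salary: Toronto ($106500)

Toronto ($106500)


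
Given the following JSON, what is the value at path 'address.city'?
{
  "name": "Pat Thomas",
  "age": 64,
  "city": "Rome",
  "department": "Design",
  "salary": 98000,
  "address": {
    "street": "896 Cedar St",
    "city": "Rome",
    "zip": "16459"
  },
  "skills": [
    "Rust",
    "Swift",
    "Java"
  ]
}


Query: address.city
Path: address -> city
Value: Rome

Rome


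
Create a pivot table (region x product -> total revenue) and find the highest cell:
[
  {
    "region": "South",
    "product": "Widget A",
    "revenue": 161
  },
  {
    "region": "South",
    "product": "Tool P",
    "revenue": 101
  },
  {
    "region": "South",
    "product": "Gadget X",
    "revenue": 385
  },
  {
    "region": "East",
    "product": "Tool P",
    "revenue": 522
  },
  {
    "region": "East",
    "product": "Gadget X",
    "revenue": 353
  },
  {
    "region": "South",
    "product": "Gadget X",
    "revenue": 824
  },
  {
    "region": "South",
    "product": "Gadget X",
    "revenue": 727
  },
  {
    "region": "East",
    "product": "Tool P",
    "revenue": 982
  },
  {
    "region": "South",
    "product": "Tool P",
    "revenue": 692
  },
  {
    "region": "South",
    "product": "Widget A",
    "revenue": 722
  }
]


Pivot: region (rows) x product (columns) -> total revenue

     Gadget X      Tool P        Widget A    
East           353          1504             0  
South         1936           793           883  

Highest: South / Gadget X = $1936

South / Gadget X = $1936


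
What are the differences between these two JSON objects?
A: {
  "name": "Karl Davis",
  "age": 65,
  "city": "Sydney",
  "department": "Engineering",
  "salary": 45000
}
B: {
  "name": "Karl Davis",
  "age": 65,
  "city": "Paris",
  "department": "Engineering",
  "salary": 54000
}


Comparing each field (in key order):
  name: same
  age: same
  city: DIFFERENT
  department: same
  salary: DIFFERENT
Differences:
  city: Sydney -> Paris
  salary: 45000 -> 54000

2 field(s) changed

2 changes: city, salary


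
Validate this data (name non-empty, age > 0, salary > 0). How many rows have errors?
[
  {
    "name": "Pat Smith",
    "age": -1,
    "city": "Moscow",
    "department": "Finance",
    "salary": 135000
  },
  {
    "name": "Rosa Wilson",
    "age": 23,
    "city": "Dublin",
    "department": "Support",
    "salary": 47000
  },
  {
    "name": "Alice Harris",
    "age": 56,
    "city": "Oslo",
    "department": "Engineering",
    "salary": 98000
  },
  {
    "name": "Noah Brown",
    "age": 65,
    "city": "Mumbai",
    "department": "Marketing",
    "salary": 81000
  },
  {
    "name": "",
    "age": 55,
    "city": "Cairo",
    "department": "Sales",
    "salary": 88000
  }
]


Validating 5 records:
Rules: name non-empty, age > 0, salary > 0

  Row 1 (Pat Smith): negative age: -1
  Row 2 (Rosa Wilson): OK
  Row 3 (Alice Harris): OK
  Row 4 (Noah Brown): OK
  Row 5 (???): empty name

Total errors: 2

2 errors


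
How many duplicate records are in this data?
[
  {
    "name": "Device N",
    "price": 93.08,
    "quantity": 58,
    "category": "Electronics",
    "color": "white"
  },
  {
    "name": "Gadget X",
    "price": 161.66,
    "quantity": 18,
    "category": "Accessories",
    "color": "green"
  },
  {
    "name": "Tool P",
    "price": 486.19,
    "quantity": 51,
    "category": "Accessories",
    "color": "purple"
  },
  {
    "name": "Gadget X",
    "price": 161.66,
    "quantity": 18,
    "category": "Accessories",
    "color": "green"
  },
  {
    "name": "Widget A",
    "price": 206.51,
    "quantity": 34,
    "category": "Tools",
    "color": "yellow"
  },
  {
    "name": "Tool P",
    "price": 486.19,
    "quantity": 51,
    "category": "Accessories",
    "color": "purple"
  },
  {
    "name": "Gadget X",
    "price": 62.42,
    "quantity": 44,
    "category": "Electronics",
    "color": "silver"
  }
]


Checking 7 records for duplicates:

  Row 1: Device N ($93.08, qty 58)
  Row 2: Gadget X ($161.66, qty 18)
  Row 3: Tool P ($486.19, qty 51)
  Row 4: Gadget X ($161.66, qty 18) <-- DUPLICATE
  Row 5: Widget A ($206.51, qty 34)
  Row 6: Tool P ($486.19, qty 51) <-- DUPLICATE
  Row 7: Gadget X ($62.42, qty 44)

Duplicates found: 2
Unique records: 5

2 duplicates, 5 unique


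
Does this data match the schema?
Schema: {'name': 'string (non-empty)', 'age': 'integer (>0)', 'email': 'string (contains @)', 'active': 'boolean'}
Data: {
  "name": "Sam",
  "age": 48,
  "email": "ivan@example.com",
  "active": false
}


Validating each field against schema:
  name: OK (non-empty string)
  age: OK (positive integer)
  email: OK (string with @)
  active: OK (boolean)

Result: VALID

VALID


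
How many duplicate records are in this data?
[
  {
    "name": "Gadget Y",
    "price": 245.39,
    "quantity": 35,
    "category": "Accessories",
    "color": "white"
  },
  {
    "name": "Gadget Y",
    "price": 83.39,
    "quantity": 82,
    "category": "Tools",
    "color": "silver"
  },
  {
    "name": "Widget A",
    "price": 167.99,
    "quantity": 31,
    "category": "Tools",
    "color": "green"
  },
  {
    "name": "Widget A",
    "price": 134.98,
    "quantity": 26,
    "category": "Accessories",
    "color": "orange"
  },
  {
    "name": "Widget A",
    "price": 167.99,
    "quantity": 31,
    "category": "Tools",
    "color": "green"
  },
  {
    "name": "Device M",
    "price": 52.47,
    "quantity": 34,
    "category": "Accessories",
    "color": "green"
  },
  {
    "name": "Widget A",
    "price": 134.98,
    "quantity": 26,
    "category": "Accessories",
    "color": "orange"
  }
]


Checking 7 records for duplicates:

  Row 1: Gadget Y ($245.39, qty 35)
  Row 2: Gadget Y ($83.39, qty 82)
  Row 3: Widget A ($167.99, qty 31)
  Row 4: Widget A ($134.98, qty 26)
  Row 5: Widget A ($167.99, qty 31) <-- DUPLICATE
  Row 6: Device M ($52.47, qty 34)
  Row 7: Widget A ($134.98, qty 26) <-- DUPLICATE

Duplicates found: 2
Unique records: 5

2 duplicates, 5 unique


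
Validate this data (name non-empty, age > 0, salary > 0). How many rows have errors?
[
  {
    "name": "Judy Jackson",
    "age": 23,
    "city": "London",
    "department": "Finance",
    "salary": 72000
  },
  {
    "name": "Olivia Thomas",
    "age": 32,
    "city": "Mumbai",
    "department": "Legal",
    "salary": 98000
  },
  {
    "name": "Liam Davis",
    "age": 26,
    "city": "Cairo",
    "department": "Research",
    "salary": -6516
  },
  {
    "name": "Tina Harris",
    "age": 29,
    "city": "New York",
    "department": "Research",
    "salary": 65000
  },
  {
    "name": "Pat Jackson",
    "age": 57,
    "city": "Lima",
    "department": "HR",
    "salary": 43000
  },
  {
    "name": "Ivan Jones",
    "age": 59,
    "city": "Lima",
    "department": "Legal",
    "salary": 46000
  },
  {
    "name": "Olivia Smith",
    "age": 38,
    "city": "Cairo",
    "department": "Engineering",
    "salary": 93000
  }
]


Validating 7 records:
Rules: name non-empty, age > 0, salary > 0

  Row 1 (Judy Jackson): OK
  Row 2 (Olivia Thomas): OK
  Row 3 (Liam Davis): negative salary: -6516
  Row 4 (Tina Harris): OK
  Row 5 (Pat Jackson): OK
  Row 6 (Ivan Jones): OK
  Row 7 (Olivia Smith): OK

Total errors: 1

1 errors
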